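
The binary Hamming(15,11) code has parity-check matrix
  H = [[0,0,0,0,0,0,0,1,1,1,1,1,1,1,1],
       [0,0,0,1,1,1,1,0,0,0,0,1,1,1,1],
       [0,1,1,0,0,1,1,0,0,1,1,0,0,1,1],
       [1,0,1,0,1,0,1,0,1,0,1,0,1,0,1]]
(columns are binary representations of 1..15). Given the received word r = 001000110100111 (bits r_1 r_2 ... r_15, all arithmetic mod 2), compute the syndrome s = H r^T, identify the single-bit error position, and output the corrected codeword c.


s = (1, 0, 1, 0)^T, error position = 10, corrected codeword c = 001000110000111

Compute s = H r^T mod 2 one row at a time:
  s_1 = 1 + 0 + 1 + 0 + 0 + 1 + 1 + 1 = 5 ≡ 1 (mod 2).
  s_2 = 0 + 0 + 0 + 1 + 0 + 1 + 1 + 1 = 4 ≡ 0 (mod 2).
  s_3 = 0 + 1 + 0 + 1 + 1 + 0 + 1 + 1 = 5 ≡ 1 (mod 2).
  s_4 = 0 + 1 + 0 + 1 + 0 + 0 + 1 + 1 = 4 ≡ 0 (mod 2).
s = (1, 0, 1, 0)^T — this equals column 10 of H (binary 1010), so error is at position 10.
Correct: flip bit 10 of r = 001000110100111 to get c = 001000110000111.


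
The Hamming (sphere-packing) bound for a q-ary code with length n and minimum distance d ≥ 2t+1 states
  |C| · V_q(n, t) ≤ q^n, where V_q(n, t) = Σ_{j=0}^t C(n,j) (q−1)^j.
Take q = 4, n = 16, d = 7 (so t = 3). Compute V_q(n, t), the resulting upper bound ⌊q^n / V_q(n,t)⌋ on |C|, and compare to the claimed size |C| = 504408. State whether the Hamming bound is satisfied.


V_q(n, t) = 16249, q^n = 4294967296, Hamming bound = 264321, |C| = 504408 > bound (violated).

Step 1: Compute V_q(n, t) = Σ_{j=0}^3 C(n, j) (q−1)^j.
  j = 0: C(16,0)·(3)^0 = 1·1 = 1.
  j = 1: C(16,1)·(3)^1 = 16·3 = 48.
  j = 2: C(16,2)·(3)^2 = 120·9 = 1080.
  j = 3: C(16,3)·(3)^3 = 560·27 = 15120.
  V_q(n, t) = 1 + 48 + 1080 + 15120 = 16249.
Step 2: q^n = 4^16 = 4294967296.
Step 3: Hamming bound ⌊q^n / V_q(n,t)⌋ = ⌊4294967296/16249⌋ = 264321.
Step 4: Compare |C| = 504408 to 264321: violated.
The claimed |C| lies above the Hamming bound, so no 4-ary code of length 16 with d ≥ 7 can have 504408 codewords.


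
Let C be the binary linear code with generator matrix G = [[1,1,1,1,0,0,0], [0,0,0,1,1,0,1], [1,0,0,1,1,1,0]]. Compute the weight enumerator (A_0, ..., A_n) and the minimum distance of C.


Weight distribution: A_0 = 1, A_3 = 2, A_4 = 3, A_5 = 2. Minimum distance d = 3.

Enumerate all 2^3 = 8 messages m ∈ F_2^3.
For each, compute codeword c = mG in F_2^7, then tally its weight.
  m = 000 → c = 0000000, weight = 0.
  m = 100 → c = 1111000, weight = 4.
  m = 010 → c = 0001101, weight = 3.
  m = 110 → c = 1110101, weight = 5.
  m = 001 → c = 1001110, weight = 4.
  m = 101 → c = 0110110, weight = 4.
  m = 011 → c = 1000011, weight = 3.
  m = 111 → c = 0111011, weight = 5.
Tally weights:
  weight 0: 1 codewords.
  weight 3: 2 codewords.
  weight 4: 3 codewords.
  weight 5: 2 codewords.
Minimum distance d = smallest w > 0 with A_w > 0 = 3.
Sanity: Σ A_w = 8 = 2^3 = 8 ✓.


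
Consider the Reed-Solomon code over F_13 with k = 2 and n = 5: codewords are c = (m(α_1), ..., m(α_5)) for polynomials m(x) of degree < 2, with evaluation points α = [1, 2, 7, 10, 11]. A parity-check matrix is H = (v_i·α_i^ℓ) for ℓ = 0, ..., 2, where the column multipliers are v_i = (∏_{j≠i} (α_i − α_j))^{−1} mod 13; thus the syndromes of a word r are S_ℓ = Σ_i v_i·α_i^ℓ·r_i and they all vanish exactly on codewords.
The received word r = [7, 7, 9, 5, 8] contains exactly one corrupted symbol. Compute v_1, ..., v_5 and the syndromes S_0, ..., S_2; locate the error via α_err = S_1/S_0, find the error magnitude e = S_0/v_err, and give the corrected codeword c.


S = (6, 6, 6), error at position 1, error magnitude e = 3, c = [4, 7, 9, 5, 8].

Step 1: column multipliers v_i = (∏_{j≠i}(α_i − α_j))^{−1} mod 13.
  i = 1 (α = 1): (1−2)(1−7)(1−10)(1−11) = (−1)·(−6)·(−9)·(−10) = 540 ≡ 7, so v_1 = 7^{−1} = 2 (mod 13).
  i = 2 (α = 2): (2−1)(2−7)(2−10)(2−11) = 1·(−5)·(−8)·(−9) = −360 ≡ 4, so v_2 = 4^{−1} = 10 (mod 13).
  i = 3 (α = 7): (7−1)(7−2)(7−10)(7−11) = 6·5·(−3)·(−4) = 360 ≡ 9, so v_3 = 9^{−1} = 3 (mod 13).
  i = 4 (α = 10): (10−1)(10−2)(10−7)(10−11) = 9·8·3·(−1) = −216 ≡ 5, so v_4 = 5^{−1} = 8 (mod 13).
  i = 5 (α = 11): (11−1)(11−2)(11−7)(11−10) = 10·9·4·1 = 360 ≡ 9, so v_5 = 9^{−1} = 3 (mod 13).
  v = [2, 10, 3, 8, 3].
Step 2: syndromes of r = [7, 7, 9, 5, 8] (all sums mod 13).
  S_0 = Σ v_i r_i = 2·7 + 10·7 + 3·9 + 8·5 + 3·8 = 175 ≡ 6.
  S_1 = Σ v_i α_i r_i = 2·1·7 + 10·2·7 + 3·7·9 + 8·10·5 + 3·11·8 = 1007 ≡ 6.
  α_i^2 mod 13 = [1, 4, 10, 9, 4].
  S_2 = Σ v_i α_i^2 r_i = 2·1·7 + 10·4·7 + 3·10·9 + 8·9·5 + 3·4·8 = 1020 ≡ 6.
  S = (6, 6, 6) ≠ 0, so r is not a codeword (an error is present).
Step 3: locate the error. For a single error e at position i, S_ℓ = v_i·e·α_i^ℓ, so α_err = S_1/S_0.
  S_0^{−1} = 6^{−1} = 11 (mod 13), so α_err = 6·11 = 66 ≡ 1 = α_1. Error position i = 1.
  Consistency check: S_2/S_1 = 6·11 = 66 ≡ 1 = α_err ✓ (single-error assumption holds).
Step 4: error magnitude e = S_0/v_1 = S_0·∏_{j≠1}(α_1 − α_j) = 6·7 = 42 ≡ 3 (mod 13).
Step 5: correct position 1: c_1 = r_1 − e = 7 − 3 ≡ 4 (mod 13). Hence c = [4, 7, 9, 5, 8].
  Check: interpolating c through the α_i gives m(x) = 1 + 3·x (degree < 2) with m(α_i) = c_i for every i, so c is indeed a codeword.


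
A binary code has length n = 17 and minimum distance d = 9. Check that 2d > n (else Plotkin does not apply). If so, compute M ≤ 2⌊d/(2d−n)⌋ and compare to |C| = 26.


Plotkin bound M ≤ 18; given |C| = 26 > bound (violated).

Check applicability: 2d = 18, n = 17.
2d − n = 1 > 0, so Plotkin applies.
Compute d/(2d−n) = 9/1 ≈ 9.0000.
⌊d/(2d−n)⌋ = 9.
Plotkin bound: M ≤ 2·9 = 18.
Given |C| = 26, check: VIOLATED.
This |C| is above the Plotkin bound, so no binary code with n = 17, d = 9 and 26 codewords exists.


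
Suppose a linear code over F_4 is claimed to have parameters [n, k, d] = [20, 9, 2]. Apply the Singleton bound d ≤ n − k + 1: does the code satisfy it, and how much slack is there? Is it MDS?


Singleton RHS = n − k + 1 = 12, slack = 10, bound satisfied, not MDS.

Singleton bound: d ≤ n − k + 1.
Here n = 20, k = 9, so n − k + 1 = 12.
Given d = 2, check d ≤ 12: YES.
Slack = (n − k + 1) − d = 10.
The code is NOT MDS (slack = 10 > 0).
Description: the claimed parameters are [20, 9, 2]_4; such a code would be non-MDS.


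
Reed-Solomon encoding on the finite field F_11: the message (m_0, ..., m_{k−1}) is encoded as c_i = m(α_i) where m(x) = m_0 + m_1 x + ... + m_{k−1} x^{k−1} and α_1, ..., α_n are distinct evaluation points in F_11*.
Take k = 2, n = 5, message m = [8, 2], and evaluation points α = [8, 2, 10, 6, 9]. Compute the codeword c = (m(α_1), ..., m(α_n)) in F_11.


c = [2, 1, 6, 9, 4]

Message polynomial: m(x) = 8 + 2·x (mod 11).
For each evaluation point α_i, compute m(α_i) mod 11:
  α_1 = 8: Horner steps 2 → 2, so m(8) = 2.
  α_2 = 2: Horner steps 2 → 1, so m(2) = 1.
  α_3 = 10: Horner steps 2 → 6, so m(10) = 6.
  α_4 = 6: Horner steps 2 → 9, so m(6) = 9.
  α_5 = 9: Horner steps 2 → 4, so m(9) = 4.
Codeword c = [2, 1, 6, 9, 4] ∈ F_11^5.


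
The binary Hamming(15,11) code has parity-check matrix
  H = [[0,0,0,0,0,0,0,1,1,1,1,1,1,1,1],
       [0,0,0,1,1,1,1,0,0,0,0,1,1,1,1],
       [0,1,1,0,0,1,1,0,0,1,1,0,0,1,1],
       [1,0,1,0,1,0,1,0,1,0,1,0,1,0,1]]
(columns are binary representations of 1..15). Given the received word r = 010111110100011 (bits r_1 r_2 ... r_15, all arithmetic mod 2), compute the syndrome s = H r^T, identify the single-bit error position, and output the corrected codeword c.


s = (0, 0, 0, 1)^T, error position = 1, corrected codeword c = 110111110100011

Compute s = H r^T mod 2 one row at a time:
  s_1 = 1 + 0 + 1 + 0 + 0 + 0 + 1 + 1 = 4 ≡ 0 (mod 2).
  s_2 = 1 + 1 + 1 + 1 + 0 + 0 + 1 + 1 = 6 ≡ 0 (mod 2).
  s_3 = 1 + 0 + 1 + 1 + 1 + 0 + 1 + 1 = 6 ≡ 0 (mod 2).
  s_4 = 0 + 0 + 1 + 1 + 0 + 0 + 0 + 1 = 3 ≡ 1 (mod 2).
s = (0, 0, 0, 1)^T — this equals column 1 of H (binary 0001), so error is at position 1.
Correct: flip bit 1 of r = 010111110100011 to get c = 110111110100011.


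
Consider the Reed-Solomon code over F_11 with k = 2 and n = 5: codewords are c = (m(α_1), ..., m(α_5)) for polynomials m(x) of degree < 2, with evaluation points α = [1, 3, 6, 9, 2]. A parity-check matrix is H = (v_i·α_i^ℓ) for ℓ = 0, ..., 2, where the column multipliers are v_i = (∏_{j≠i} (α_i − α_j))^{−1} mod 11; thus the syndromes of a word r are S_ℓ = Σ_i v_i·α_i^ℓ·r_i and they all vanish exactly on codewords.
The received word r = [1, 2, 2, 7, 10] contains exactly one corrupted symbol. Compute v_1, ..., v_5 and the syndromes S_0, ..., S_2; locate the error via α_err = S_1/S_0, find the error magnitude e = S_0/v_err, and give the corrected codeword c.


S = (9, 5, 4), error at position 2, error magnitude e = 5, c = [1, 8, 2, 7, 10].

Step 1: column multipliers v_i = (∏_{j≠i}(α_i − α_j))^{−1} mod 11.
  i = 1 (α = 1): (1−3)(1−6)(1−9)(1−2) = (−2)·(−5)·(−8)·(−1) = 80 ≡ 3, so v_1 = 3^{−1} = 4 (mod 11).
  i = 2 (α = 3): (3−1)(3−6)(3−9)(3−2) = 2·(−3)·(−6)·1 = 36 ≡ 3, so v_2 = 3^{−1} = 4 (mod 11).
  i = 3 (α = 6): (6−1)(6−3)(6−9)(6−2) = 5·3·(−3)·4 = −180 ≡ 7, so v_3 = 7^{−1} = 8 (mod 11).
  i = 4 (α = 9): (9−1)(9−3)(9−6)(9−2) = 8·6·3·7 = 1008 ≡ 7, so v_4 = 7^{−1} = 8 (mod 11).
  i = 5 (α = 2): (2−1)(2−3)(2−6)(2−9) = 1·(−1)·(−4)·(−7) = −28 ≡ 5, so v_5 = 5^{−1} = 9 (mod 11).
  v = [4, 4, 8, 8, 9].
Step 2: syndromes of r = [1, 2, 2, 7, 10] (all sums mod 11).
  S_0 = Σ v_i r_i = 4·1 + 4·2 + 8·2 + 8·7 + 9·10 = 174 ≡ 9.
  S_1 = Σ v_i α_i r_i = 4·1·1 + 4·3·2 + 8·6·2 + 8·9·7 + 9·2·10 = 808 ≡ 5.
  α_i^2 mod 11 = [1, 9, 3, 4, 4].
  S_2 = Σ v_i α_i^2 r_i = 4·1·1 + 4·9·2 + 8·3·2 + 8·4·7 + 9·4·10 = 708 ≡ 4.
  S = (9, 5, 4) ≠ 0, so r is not a codeword (an error is present).
Step 3: locate the error. For a single error e at position i, S_ℓ = v_i·e·α_i^ℓ, so α_err = S_1/S_0.
  S_0^{−1} = 9^{−1} = 5 (mod 11), so α_err = 5·5 = 25 ≡ 3 = α_2. Error position i = 2.
  Consistency check: S_2/S_1 = 4·9 = 36 ≡ 3 = α_err ✓ (single-error assumption holds).
Step 4: error magnitude e = S_0/v_2 = S_0·∏_{j≠2}(α_2 − α_j) = 9·3 = 27 ≡ 5 (mod 11).
Step 5: correct position 2: c_2 = r_2 − e = 2 − 5 ≡ 8 (mod 11). Hence c = [1, 8, 2, 7, 10].
  Check: interpolating c through the α_i gives m(x) = 3 + 9·x (degree < 2) with m(α_i) = c_i for every i, so c is indeed a codeword.


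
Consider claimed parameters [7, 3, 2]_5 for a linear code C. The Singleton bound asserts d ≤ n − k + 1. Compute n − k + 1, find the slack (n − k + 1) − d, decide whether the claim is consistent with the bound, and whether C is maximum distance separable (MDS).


Singleton RHS = n − k + 1 = 5, slack = 3, bound satisfied, not MDS.

Singleton bound: d ≤ n − k + 1.
Here n = 7, k = 3, so n − k + 1 = 5.
Given d = 2, check d ≤ 5: YES.
Slack = (n − k + 1) − d = 3.
The code is NOT MDS (slack = 3 > 0).
Description: the claimed parameters are [7, 3, 2]_5; such a code would be non-MDS.


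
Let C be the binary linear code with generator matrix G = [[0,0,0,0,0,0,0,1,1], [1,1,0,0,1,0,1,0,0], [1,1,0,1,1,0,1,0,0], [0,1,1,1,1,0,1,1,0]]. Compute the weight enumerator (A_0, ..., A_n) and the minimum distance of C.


Weight distribution: A_0 = 1, A_1 = 1, A_2 = 1, A_3 = 3, A_4 = 3, A_5 = 3, A_6 = 3, A_7 = 1. Minimum distance d = 1.

Enumerate all 2^4 = 16 messages m ∈ F_2^4.
For each, compute codeword c = mG in F_2^9, then tally its weight.
  m = 0000 → c = 000000000, weight = 0.
  m = 1000 → c = 000000011, weight = 2.
  m = 0100 → c = 110010100, weight = 4.
  m = 1100 → c = 110010111, weight = 6.
  m = 0010 → c = 110110100, weight = 5.
  m = 1010 → c = 110110111, weight = 7.
  m = 0110 → c = 000100000, weight = 1.
  m = 1110 → c = 000100011, weight = 3.
  m = 0001 → c = 011110110, weight = 6.
  m = 1001 → c = 011110101, weight = 6.
  m = 0101 → c = 101100010, weight = 4.
  m = 1101 → c = 101100001, weight = 4.
  m = 0011 → c = 101000010, weight = 3.
  m = 1011 → c = 101000001, weight = 3.
  m = 0111 → c = 011010110, weight = 5.
  m = 1111 → c = 011010101, weight = 5.
Tally weights:
  weight 0: 1 codewords.
  weight 1: 1 codewords.
  weight 2: 1 codewords.
  weight 3: 3 codewords.
  weight 4: 3 codewords.
  weight 5: 3 codewords.
  weight 6: 3 codewords.
  weight 7: 1 codewords.
Minimum distance d = smallest w > 0 with A_w > 0 = 1.
Sanity: Σ A_w = 16 = 2^4 = 16 ✓.


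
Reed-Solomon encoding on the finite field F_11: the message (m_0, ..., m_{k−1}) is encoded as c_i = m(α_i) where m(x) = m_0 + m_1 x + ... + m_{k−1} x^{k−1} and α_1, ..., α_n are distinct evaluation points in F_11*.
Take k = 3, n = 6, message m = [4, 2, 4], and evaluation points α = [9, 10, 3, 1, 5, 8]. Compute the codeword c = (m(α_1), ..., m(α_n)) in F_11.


c = [5, 6, 2, 10, 4, 1]

Message polynomial: m(x) = 4 + 2·x + 4·x^2 (mod 11).
For each evaluation point α_i, compute m(α_i) mod 11:
  α_1 = 9: Horner steps 4 → 5 → 5, so m(9) = 5.
  α_2 = 10: Horner steps 4 → 9 → 6, so m(10) = 6.
  α_3 = 3: Horner steps 4 → 3 → 2, so m(3) = 2.
  α_4 = 1: Horner steps 4 → 6 → 10, so m(1) = 10.
  α_5 = 5: Horner steps 4 → 0 → 4, so m(5) = 4.
  α_6 = 8: Horner steps 4 → 1 → 1, so m(8) = 1.
Codeword c = [5, 6, 2, 10, 4, 1] ∈ F_11^6.


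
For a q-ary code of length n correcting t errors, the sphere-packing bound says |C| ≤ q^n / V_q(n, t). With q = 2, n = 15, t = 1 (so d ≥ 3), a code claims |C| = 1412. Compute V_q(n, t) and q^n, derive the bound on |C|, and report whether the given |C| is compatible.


V_q(n, t) = 16, q^n = 32768, Hamming bound = 2048, |C| = 1412 ≤ bound (satisfied).

Step 1: Compute V_q(n, t) = Σ_{j=0}^1 C(n, j) (q−1)^j.
  j = 0: C(15,0)·(1)^0 = 1·1 = 1.
  j = 1: C(15,1)·(1)^1 = 15·1 = 15.
  V_q(n, t) = 1 + 15 = 16.
Step 2: q^n = 2^15 = 32768.
Step 3: Hamming bound ⌊q^n / V_q(n,t)⌋ = ⌊32768/16⌋ = 2048.
Step 4: Compare |C| = 1412 to 2048: satisfied.
The claimed |C| lies below the Hamming bound.


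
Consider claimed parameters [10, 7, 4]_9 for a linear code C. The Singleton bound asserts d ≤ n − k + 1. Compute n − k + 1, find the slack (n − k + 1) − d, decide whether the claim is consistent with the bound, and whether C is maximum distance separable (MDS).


Singleton RHS = n − k + 1 = 4, slack = 0, bound satisfied, MDS.

Singleton bound: d ≤ n − k + 1.
Here n = 10, k = 7, so n − k + 1 = 4.
Given d = 4, check d ≤ 4: YES.
Slack = (n − k + 1) − d = 0.
The code is MDS (slack = 0).
Description: the claimed parameters are [10, 7, 4]_9; such a code would be MDS (meets Singleton bound).


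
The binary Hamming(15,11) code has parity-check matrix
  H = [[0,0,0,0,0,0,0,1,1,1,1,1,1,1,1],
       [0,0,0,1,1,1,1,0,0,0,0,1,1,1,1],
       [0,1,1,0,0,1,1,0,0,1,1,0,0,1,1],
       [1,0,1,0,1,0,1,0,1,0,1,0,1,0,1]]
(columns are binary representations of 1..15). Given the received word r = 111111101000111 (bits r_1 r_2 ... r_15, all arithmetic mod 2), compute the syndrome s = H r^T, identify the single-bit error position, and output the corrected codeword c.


s = (0, 1, 0, 1)^T, error position = 5, corrected codeword c = 111101101000111

Compute s = H r^T mod 2 one row at a time:
  s_1 = 0 + 1 + 0 + 0 + 0 + 1 + 1 + 1 = 4 ≡ 0 (mod 2).
  s_2 = 1 + 1 + 1 + 1 + 0 + 1 + 1 + 1 = 7 ≡ 1 (mod 2).
  s_3 = 1 + 1 + 1 + 1 + 0 + 0 + 1 + 1 = 6 ≡ 0 (mod 2).
  s_4 = 1 + 1 + 1 + 1 + 1 + 0 + 1 + 1 = 7 ≡ 1 (mod 2).
s = (0, 1, 0, 1)^T — this equals column 5 of H (binary 0101), so error is at position 5.
Correct: flip bit 5 of r = 111111101000111 to get c = 111101101000111.


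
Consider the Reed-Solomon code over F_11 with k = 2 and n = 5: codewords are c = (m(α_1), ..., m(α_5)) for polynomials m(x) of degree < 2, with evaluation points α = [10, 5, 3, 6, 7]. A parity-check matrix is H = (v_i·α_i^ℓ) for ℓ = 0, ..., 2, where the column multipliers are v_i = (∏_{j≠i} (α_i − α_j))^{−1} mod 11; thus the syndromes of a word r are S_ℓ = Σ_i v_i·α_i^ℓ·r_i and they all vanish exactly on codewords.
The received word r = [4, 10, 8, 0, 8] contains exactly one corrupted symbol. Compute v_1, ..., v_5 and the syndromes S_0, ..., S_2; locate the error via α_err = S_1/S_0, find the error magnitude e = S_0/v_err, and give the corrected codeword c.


S = (2, 3, 10), error at position 5, error magnitude e = 7, c = [4, 10, 8, 0, 1].

Step 1: column multipliers v_i = (∏_{j≠i}(α_i − α_j))^{−1} mod 11.
  i = 1 (α = 10): (10−5)(10−3)(10−6)(10−7) = 5·7·4·3 = 420 ≡ 2, so v_1 = 2^{−1} = 6 (mod 11).
  i = 2 (α = 5): (5−10)(5−3)(5−6)(5−7) = (−5)·2·(−1)·(−2) = −20 ≡ 2, so v_2 = 2^{−1} = 6 (mod 11).
  i = 3 (α = 3): (3−10)(3−5)(3−6)(3−7) = (−7)·(−2)·(−3)·(−4) = 168 ≡ 3, so v_3 = 3^{−1} = 4 (mod 11).
  i = 4 (α = 6): (6−10)(6−5)(6−3)(6−7) = (−4)·1·3·(−1) = 12 ≡ 1, so v_4 = 1^{−1} = 1 (mod 11).
  i = 5 (α = 7): (7−10)(7−5)(7−3)(7−6) = (−3)·2·4·1 = −24 ≡ 9, so v_5 = 9^{−1} = 5 (mod 11).
  v = [6, 6, 4, 1, 5].
Step 2: syndromes of r = [4, 10, 8, 0, 8] (all sums mod 11).
  S_0 = Σ v_i r_i = 6·4 + 6·10 + 4·8 + 1·0 + 5·8 = 156 ≡ 2.
  S_1 = Σ v_i α_i r_i = 6·10·4 + 6·5·10 + 4·3·8 + 1·6·0 + 5·7·8 = 916 ≡ 3.
  α_i^2 mod 11 = [1, 3, 9, 3, 5].
  S_2 = Σ v_i α_i^2 r_i = 6·1·4 + 6·3·10 + 4·9·8 + 1·3·0 + 5·5·8 = 692 ≡ 10.
  S = (2, 3, 10) ≠ 0, so r is not a codeword (an error is present).
Step 3: locate the error. For a single error e at position i, S_ℓ = v_i·e·α_i^ℓ, so α_err = S_1/S_0.
  S_0^{−1} = 2^{−1} = 6 (mod 11), so α_err = 3·6 = 18 ≡ 7 = α_5. Error position i = 5.
  Consistency check: S_2/S_1 = 10·4 = 40 ≡ 7 = α_err ✓ (single-error assumption holds).
Step 4: error magnitude e = S_0/v_5 = S_0·∏_{j≠5}(α_5 − α_j) = 2·9 = 18 ≡ 7 (mod 11).
Step 5: correct position 5: c_5 = r_5 − e = 8 − 7 ≡ 1 (mod 11). Hence c = [4, 10, 8, 0, 1].
  Check: interpolating c through the α_i gives m(x) = 5 + 1·x (degree < 2) with m(α_i) = c_i for every i, so c is indeed a codeword.


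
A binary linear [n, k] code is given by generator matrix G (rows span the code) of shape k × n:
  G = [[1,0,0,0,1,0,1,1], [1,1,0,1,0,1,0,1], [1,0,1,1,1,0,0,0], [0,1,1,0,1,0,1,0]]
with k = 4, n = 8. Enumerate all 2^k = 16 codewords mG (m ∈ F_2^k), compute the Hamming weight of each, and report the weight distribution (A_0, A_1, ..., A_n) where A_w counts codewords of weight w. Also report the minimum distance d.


Weight distribution: A_0 = 1, A_3 = 3, A_4 = 7, A_5 = 4, A_7 = 1. Minimum distance d = 3.

Enumerate all 2^4 = 16 messages m ∈ F_2^4.
For each, compute codeword c = mG in F_2^8, then tally its weight.
  m = 0000 → c = 00000000, weight = 0.
  m = 1000 → c = 10001011, weight = 4.
  m = 0100 → c = 11010101, weight = 5.
  m = 1100 → c = 01011110, weight = 5.
  m = 0010 → c = 10111000, weight = 4.
  m = 1010 → c = 00110011, weight = 4.
  m = 0110 → c = 01101101, weight = 5.
  m = 1110 → c = 11100110, weight = 5.
  m = 0001 → c = 01101010, weight = 4.
  m = 1001 → c = 11100001, weight = 4.
  m = 0101 → c = 10111111, weight = 7.
  m = 1101 → c = 00110100, weight = 3.
  m = 0011 → c = 11010010, weight = 4.
  m = 1011 → c = 01011001, weight = 4.
  m = 0111 → c = 00000111, weight = 3.
  m = 1111 → c = 10001100, weight = 3.
Tally weights:
  weight 0: 1 codewords.
  weight 3: 3 codewords.
  weight 4: 7 codewords.
  weight 5: 4 codewords.
  weight 7: 1 codewords.
Minimum distance d = smallest w > 0 with A_w > 0 = 3.
Sanity: Σ A_w = 16 = 2^4 = 16 ✓.


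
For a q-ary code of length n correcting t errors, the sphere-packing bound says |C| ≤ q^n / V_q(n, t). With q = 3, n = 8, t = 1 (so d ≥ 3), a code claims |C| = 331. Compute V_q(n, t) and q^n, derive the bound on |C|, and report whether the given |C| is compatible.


V_q(n, t) = 17, q^n = 6561, Hamming bound = 385, |C| = 331 ≤ bound (satisfied).

Step 1: Compute V_q(n, t) = Σ_{j=0}^1 C(n, j) (q−1)^j.
  j = 0: C(8,0)·(2)^0 = 1·1 = 1.
  j = 1: C(8,1)·(2)^1 = 8·2 = 16.
  V_q(n, t) = 1 + 16 = 17.
Step 2: q^n = 3^8 = 6561.
Step 3: Hamming bound ⌊q^n / V_q(n,t)⌋ = ⌊6561/17⌋ = 385.
Step 4: Compare |C| = 331 to 385: satisfied.
The claimed |C| lies below the Hamming bound.


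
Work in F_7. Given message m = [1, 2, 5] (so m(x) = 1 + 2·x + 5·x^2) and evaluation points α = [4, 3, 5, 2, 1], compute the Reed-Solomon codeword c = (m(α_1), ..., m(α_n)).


c = [5, 3, 3, 4, 1]

Message polynomial: m(x) = 1 + 2·x + 5·x^2 (mod 7).
For each evaluation point α_i, compute m(α_i) mod 7:
  α_1 = 4: Horner steps 5 → 1 → 5, so m(4) = 5.
  α_2 = 3: Horner steps 5 → 3 → 3, so m(3) = 3.
  α_3 = 5: Horner steps 5 → 6 → 3, so m(5) = 3.
  α_4 = 2: Horner steps 5 → 5 → 4, so m(2) = 4.
  α_5 = 1: Horner steps 5 → 0 → 1, so m(1) = 1.
Codeword c = [5, 3, 3, 4, 1] ∈ F_7^5.


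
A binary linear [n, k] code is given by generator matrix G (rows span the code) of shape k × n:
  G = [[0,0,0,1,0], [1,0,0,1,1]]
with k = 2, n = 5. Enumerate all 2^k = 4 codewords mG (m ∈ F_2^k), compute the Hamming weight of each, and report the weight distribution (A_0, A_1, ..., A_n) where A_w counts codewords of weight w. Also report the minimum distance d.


Weight distribution: A_0 = 1, A_1 = 1, A_2 = 1, A_3 = 1. Minimum distance d = 1.

Enumerate all 2^2 = 4 messages m ∈ F_2^2.
For each, compute codeword c = mG in F_2^5, then tally its weight.
  m = 00 → c = 00000, weight = 0.
  m = 10 → c = 00010, weight = 1.
  m = 01 → c = 10011, weight = 3.
  m = 11 → c = 10001, weight = 2.
Tally weights:
  weight 0: 1 codewords.
  weight 1: 1 codewords.
  weight 2: 1 codewords.
  weight 3: 1 codewords.
Minimum distance d = smallest w > 0 with A_w > 0 = 1.
Sanity: Σ A_w = 4 = 2^2 = 4 ✓.


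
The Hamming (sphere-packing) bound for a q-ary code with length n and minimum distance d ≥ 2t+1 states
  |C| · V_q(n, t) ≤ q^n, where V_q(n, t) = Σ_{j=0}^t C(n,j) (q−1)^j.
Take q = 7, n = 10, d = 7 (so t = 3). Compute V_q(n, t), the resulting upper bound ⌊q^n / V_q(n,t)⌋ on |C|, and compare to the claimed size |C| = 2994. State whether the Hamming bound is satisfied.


V_q(n, t) = 27601, q^n = 282475249, Hamming bound = 10234, |C| = 2994 ≤ bound (satisfied).

Step 1: Compute V_q(n, t) = Σ_{j=0}^3 C(n, j) (q−1)^j.
  j = 0: C(10,0)·(6)^0 = 1·1 = 1.
  j = 1: C(10,1)·(6)^1 = 10·6 = 60.
  j = 2: C(10,2)·(6)^2 = 45·36 = 1620.
  j = 3: C(10,3)·(6)^3 = 120·216 = 25920.
  V_q(n, t) = 1 + 60 + 1620 + 25920 = 27601.
Step 2: q^n = 7^10 = 282475249.
Step 3: Hamming bound ⌊q^n / V_q(n,t)⌋ = ⌊282475249/27601⌋ = 10234.
Step 4: Compare |C| = 2994 to 10234: satisfied.
The claimed |C| lies below the Hamming bound.


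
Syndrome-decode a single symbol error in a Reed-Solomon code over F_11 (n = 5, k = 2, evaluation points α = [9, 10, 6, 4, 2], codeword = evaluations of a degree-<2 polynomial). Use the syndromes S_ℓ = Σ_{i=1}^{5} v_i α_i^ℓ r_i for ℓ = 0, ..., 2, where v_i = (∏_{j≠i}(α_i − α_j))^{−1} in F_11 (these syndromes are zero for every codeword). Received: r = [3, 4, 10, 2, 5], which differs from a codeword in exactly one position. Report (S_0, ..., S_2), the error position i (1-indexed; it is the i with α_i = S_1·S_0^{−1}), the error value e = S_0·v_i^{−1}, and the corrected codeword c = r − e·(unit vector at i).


S = (5, 1, 9), error at position 1, error magnitude e = 3, c = [0, 4, 10, 2, 5].

Step 1: column multipliers v_i = (∏_{j≠i}(α_i − α_j))^{−1} mod 11.
  i = 1 (α = 9): (9−10)(9−6)(9−4)(9−2) = (−1)·3·5·7 = −105 ≡ 5, so v_1 = 5^{−1} = 9 (mod 11).
  i = 2 (α = 10): (10−9)(10−6)(10−4)(10−2) = 1·4·6·8 = 192 ≡ 5, so v_2 = 5^{−1} = 9 (mod 11).
  i = 3 (α = 6): (6−9)(6−10)(6−4)(6−2) = (−3)·(−4)·2·4 = 96 ≡ 8, so v_3 = 8^{−1} = 7 (mod 11).
  i = 4 (α = 4): (4−9)(4−10)(4−6)(4−2) = (−5)·(−6)·(−2)·2 = −120 ≡ 1, so v_4 = 1^{−1} = 1 (mod 11).
  i = 5 (α = 2): (2−9)(2−10)(2−6)(2−4) = (−7)·(−8)·(−4)·(−2) = 448 ≡ 8, so v_5 = 8^{−1} = 7 (mod 11).
  v = [9, 9, 7, 1, 7].
Step 2: syndromes of r = [3, 4, 10, 2, 5] (all sums mod 11).
  S_0 = Σ v_i r_i = 9·3 + 9·4 + 7·10 + 1·2 + 7·5 = 170 ≡ 5.
  S_1 = Σ v_i α_i r_i = 9·9·3 + 9·10·4 + 7·6·10 + 1·4·2 + 7·2·5 = 1101 ≡ 1.
  α_i^2 mod 11 = [4, 1, 3, 5, 4].
  S_2 = Σ v_i α_i^2 r_i = 9·4·3 + 9·1·4 + 7·3·10 + 1·5·2 + 7·4·5 = 504 ≡ 9.
  S = (5, 1, 9) ≠ 0, so r is not a codeword (an error is present).
Step 3: locate the error. For a single error e at position i, S_ℓ = v_i·e·α_i^ℓ, so α_err = S_1/S_0.
  S_0^{−1} = 5^{−1} = 9 (mod 11), so α_err = 1·9 = 9 ≡ 9 = α_1. Error position i = 1.
  Consistency check: S_2/S_1 = 9·1 = 9 ≡ 9 = α_err ✓ (single-error assumption holds).
Step 4: error magnitude e = S_0/v_1 = S_0·∏_{j≠1}(α_1 − α_j) = 5·5 = 25 ≡ 3 (mod 11).
Step 5: correct position 1: c_1 = r_1 − e = 3 − 3 ≡ 0 (mod 11). Hence c = [0, 4, 10, 2, 5].
  Check: interpolating c through the α_i gives m(x) = 8 + 4·x (degree < 2) with m(α_i) = c_i for every i, so c is indeed a codeword.


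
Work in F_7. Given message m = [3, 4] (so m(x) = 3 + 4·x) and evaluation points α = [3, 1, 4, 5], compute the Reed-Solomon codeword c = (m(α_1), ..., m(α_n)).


c = [1, 0, 5, 2]

Message polynomial: m(x) = 3 + 4·x (mod 7).
For each evaluation point α_i, compute m(α_i) mod 7:
  α_1 = 3: Horner steps 4 → 1, so m(3) = 1.
  α_2 = 1: Horner steps 4 → 0, so m(1) = 0.
  α_3 = 4: Horner steps 4 → 5, so m(4) = 5.
  α_4 = 5: Horner steps 4 → 2, so m(5) = 2.
Codeword c = [1, 0, 5, 2] ∈ F_7^4.


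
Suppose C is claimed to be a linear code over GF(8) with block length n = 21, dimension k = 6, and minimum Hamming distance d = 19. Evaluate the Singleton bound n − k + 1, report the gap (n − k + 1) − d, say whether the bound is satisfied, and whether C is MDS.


Singleton RHS = n − k + 1 = 16, slack = -3, bound violated (no such code; not MDS).

Singleton bound: d ≤ n − k + 1.
Here n = 21, k = 6, so n − k + 1 = 16.
Given d = 19, check d ≤ 16: NO.
Slack = (n − k + 1) − d = -3.
The slack is negative: d = 19 exceeds n − k + 1 = 16 by 3, so the Singleton bound is violated and no linear [21, 6, 19]_8 code can exist. In particular it is not MDS (MDS requires d = n − k + 1 exactly).
Description: the claimed parameters are [21, 6, 19]_8; such a code would be impossible (violates the Singleton bound).


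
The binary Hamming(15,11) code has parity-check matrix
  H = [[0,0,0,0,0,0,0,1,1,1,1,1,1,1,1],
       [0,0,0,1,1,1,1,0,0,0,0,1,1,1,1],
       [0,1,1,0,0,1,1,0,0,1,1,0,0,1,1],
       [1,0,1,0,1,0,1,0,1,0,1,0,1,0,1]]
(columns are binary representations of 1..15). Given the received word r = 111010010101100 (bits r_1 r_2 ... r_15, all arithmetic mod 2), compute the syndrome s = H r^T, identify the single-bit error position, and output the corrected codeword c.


s = (0, 1, 1, 0)^T, error position = 6, corrected codeword c = 111011010101100

Compute s = H r^T mod 2 one row at a time:
  s_1 = 1 + 0 + 1 + 0 + 1 + 1 + 0 + 0 = 4 ≡ 0 (mod 2).
  s_2 = 0 + 1 + 0 + 0 + 1 + 1 + 0 + 0 = 3 ≡ 1 (mod 2).
  s_3 = 1 + 1 + 0 + 0 + 1 + 0 + 0 + 0 = 3 ≡ 1 (mod 2).
  s_4 = 1 + 1 + 1 + 0 + 0 + 0 + 1 + 0 = 4 ≡ 0 (mod 2).
s = (0, 1, 1, 0)^T — this equals column 6 of H (binary 0110), so error is at position 6.
Correct: flip bit 6 of r = 111010010101100 to get c = 111011010101100.


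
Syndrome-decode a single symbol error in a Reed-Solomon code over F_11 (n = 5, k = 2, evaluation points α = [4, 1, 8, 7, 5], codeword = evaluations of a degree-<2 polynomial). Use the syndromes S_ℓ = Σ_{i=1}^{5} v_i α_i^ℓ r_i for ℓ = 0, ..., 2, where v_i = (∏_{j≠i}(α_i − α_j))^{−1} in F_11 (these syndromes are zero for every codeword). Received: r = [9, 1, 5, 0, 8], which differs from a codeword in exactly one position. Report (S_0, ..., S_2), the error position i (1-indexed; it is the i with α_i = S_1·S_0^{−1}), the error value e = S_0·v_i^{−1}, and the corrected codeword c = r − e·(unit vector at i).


S = (2, 3, 10), error at position 4, error magnitude e = 5, c = [9, 1, 5, 6, 8].

Step 1: column multipliers v_i = (∏_{j≠i}(α_i − α_j))^{−1} mod 11.
  i = 1 (α = 4): (4−1)(4−8)(4−7)(4−5) = 3·(−4)·(−3)·(−1) = −36 ≡ 8, so v_1 = 8^{−1} = 7 (mod 11).
  i = 2 (α = 1): (1−4)(1−8)(1−7)(1−5) = (−3)·(−7)·(−6)·(−4) = 504 ≡ 9, so v_2 = 9^{−1} = 5 (mod 11).
  i = 3 (α = 8): (8−4)(8−1)(8−7)(8−5) = 4·7·1·3 = 84 ≡ 7, so v_3 = 7^{−1} = 8 (mod 11).
  i = 4 (α = 7): (7−4)(7−1)(7−8)(7−5) = 3·6·(−1)·2 = −36 ≡ 8, so v_4 = 8^{−1} = 7 (mod 11).
  i = 5 (α = 5): (5−4)(5−1)(5−8)(5−7) = 1·4·(−3)·(−2) = 24 ≡ 2, so v_5 = 2^{−1} = 6 (mod 11).
  v = [7, 5, 8, 7, 6].
Step 2: syndromes of r = [9, 1, 5, 0, 8] (all sums mod 11).
  S_0 = Σ v_i r_i = 7·9 + 5·1 + 8·5 + 7·0 + 6·8 = 156 ≡ 2.
  S_1 = Σ v_i α_i r_i = 7·4·9 + 5·1·1 + 8·8·5 + 7·7·0 + 6·5·8 = 817 ≡ 3.
  α_i^2 mod 11 = [5, 1, 9, 5, 3].
  S_2 = Σ v_i α_i^2 r_i = 7·5·9 + 5·1·1 + 8·9·5 + 7·5·0 + 6·3·8 = 824 ≡ 10.
  S = (2, 3, 10) ≠ 0, so r is not a codeword (an error is present).
Step 3: locate the error. For a single error e at position i, S_ℓ = v_i·e·α_i^ℓ, so α_err = S_1/S_0.
  S_0^{−1} = 2^{−1} = 6 (mod 11), so α_err = 3·6 = 18 ≡ 7 = α_4. Error position i = 4.
  Consistency check: S_2/S_1 = 10·4 = 40 ≡ 7 = α_err ✓ (single-error assumption holds).
Step 4: error magnitude e = S_0/v_4 = S_0·∏_{j≠4}(α_4 − α_j) = 2·8 = 16 ≡ 5 (mod 11).
Step 5: correct position 4: c_4 = r_4 − e = 0 − 5 ≡ 6 (mod 11). Hence c = [9, 1, 5, 6, 8].
  Check: interpolating c through the α_i gives m(x) = 2 + 10·x (degree < 2) with m(α_i) = c_i for every i, so c is indeed a codeword.


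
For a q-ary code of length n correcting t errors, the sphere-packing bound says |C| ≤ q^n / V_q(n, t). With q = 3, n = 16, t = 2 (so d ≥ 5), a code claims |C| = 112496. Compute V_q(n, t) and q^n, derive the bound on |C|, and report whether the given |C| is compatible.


V_q(n, t) = 513, q^n = 43046721, Hamming bound = 83911, |C| = 112496 > bound (violated).

Step 1: Compute V_q(n, t) = Σ_{j=0}^2 C(n, j) (q−1)^j.
  j = 0: C(16,0)·(2)^0 = 1·1 = 1.
  j = 1: C(16,1)·(2)^1 = 16·2 = 32.
  j = 2: C(16,2)·(2)^2 = 120·4 = 480.
  V_q(n, t) = 1 + 32 + 480 = 513.
Step 2: q^n = 3^16 = 43046721.
Step 3: Hamming bound ⌊q^n / V_q(n,t)⌋ = ⌊43046721/513⌋ = 83911.
Step 4: Compare |C| = 112496 to 83911: violated.
The claimed |C| lies above the Hamming bound, so no 3-ary code of length 16 with d ≥ 5 can have 112496 codewords.


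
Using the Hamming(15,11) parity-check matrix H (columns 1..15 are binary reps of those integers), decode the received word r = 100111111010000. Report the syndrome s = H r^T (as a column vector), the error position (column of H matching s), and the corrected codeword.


s = (1, 0, 1, 1)^T, error position = 11, corrected codeword c = 100111111000000

Compute s = H r^T mod 2 one row at a time:
  s_1 = 1 + 1 + 0 + 1 + 0 + 0 + 0 + 0 = 3 ≡ 1 (mod 2).
  s_2 = 1 + 1 + 1 + 1 + 0 + 0 + 0 + 0 = 4 ≡ 0 (mod 2).
  s_3 = 0 + 0 + 1 + 1 + 0 + 1 + 0 + 0 = 3 ≡ 1 (mod 2).
  s_4 = 1 + 0 + 1 + 1 + 1 + 1 + 0 + 0 = 5 ≡ 1 (mod 2).
s = (1, 0, 1, 1)^T — this equals column 11 of H (binary 1011), so error is at position 11.
Correct: flip bit 11 of r = 100111111010000 to get c = 100111111000000.


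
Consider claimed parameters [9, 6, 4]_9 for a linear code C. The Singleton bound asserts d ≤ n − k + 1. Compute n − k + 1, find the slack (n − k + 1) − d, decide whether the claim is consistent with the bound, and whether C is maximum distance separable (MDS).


Singleton RHS = n − k + 1 = 4, slack = 0, bound satisfied, MDS.

Singleton bound: d ≤ n − k + 1.
Here n = 9, k = 6, so n − k + 1 = 4.
Given d = 4, check d ≤ 4: YES.
Slack = (n − k + 1) − d = 0.
The code is MDS (slack = 0).
Description: the claimed parameters are [9, 6, 4]_9; such a code would be MDS (meets Singleton bound).


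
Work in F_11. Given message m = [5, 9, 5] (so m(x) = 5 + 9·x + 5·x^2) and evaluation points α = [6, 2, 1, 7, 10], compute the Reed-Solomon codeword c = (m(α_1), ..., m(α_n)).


c = [8, 10, 8, 5, 1]

Message polynomial: m(x) = 5 + 9·x + 5·x^2 (mod 11).
For each evaluation point α_i, compute m(α_i) mod 11:
  α_1 = 6: Horner steps 5 → 6 → 8, so m(6) = 8.
  α_2 = 2: Horner steps 5 → 8 → 10, so m(2) = 10.
  α_3 = 1: Horner steps 5 → 3 → 8, so m(1) = 8.
  α_4 = 7: Horner steps 5 → 0 → 5, so m(7) = 5.
  α_5 = 10: Horner steps 5 → 4 → 1, so m(10) = 1.
Codeword c = [8, 10, 8, 5, 1] ∈ F_11^5.


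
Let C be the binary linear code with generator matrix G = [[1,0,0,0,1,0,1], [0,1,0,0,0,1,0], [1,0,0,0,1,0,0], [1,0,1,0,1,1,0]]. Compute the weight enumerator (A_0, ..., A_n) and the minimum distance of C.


Weight distribution: A_0 = 1, A_1 = 1, A_2 = 4, A_3 = 4, A_4 = 3, A_5 = 3. Minimum distance d = 1.

Enumerate all 2^4 = 16 messages m ∈ F_2^4.
For each, compute codeword c = mG in F_2^7, then tally its weight.
  m = 0000 → c = 0000000, weight = 0.
  m = 1000 → c = 1000101, weight = 3.
  m = 0100 → c = 0100010, weight = 2.
  m = 1100 → c = 1100111, weight = 5.
  m = 0010 → c = 1000100, weight = 2.
  m = 1010 → c = 0000001, weight = 1.
  m = 0110 → c = 1100110, weight = 4.
  m = 1110 → c = 0100011, weight = 3.
  m = 0001 → c = 1010110, weight = 4.
  m = 1001 → c = 0010011, weight = 3.
  m = 0101 → c = 1110100, weight = 4.
  m = 1101 → c = 0110001, weight = 3.
  m = 0011 → c = 0010010, weight = 2.
  m = 1011 → c = 1010111, weight = 5.
  m = 0111 → c = 0110000, weight = 2.
  m = 1111 → c = 1110101, weight = 5.
Tally weights:
  weight 0: 1 codewords.
  weight 1: 1 codewords.
  weight 2: 4 codewords.
  weight 3: 4 codewords.
  weight 4: 3 codewords.
  weight 5: 3 codewords.
Minimum distance d = smallest w > 0 with A_w > 0 = 1.
Sanity: Σ A_w = 16 = 2^4 = 16 ✓.


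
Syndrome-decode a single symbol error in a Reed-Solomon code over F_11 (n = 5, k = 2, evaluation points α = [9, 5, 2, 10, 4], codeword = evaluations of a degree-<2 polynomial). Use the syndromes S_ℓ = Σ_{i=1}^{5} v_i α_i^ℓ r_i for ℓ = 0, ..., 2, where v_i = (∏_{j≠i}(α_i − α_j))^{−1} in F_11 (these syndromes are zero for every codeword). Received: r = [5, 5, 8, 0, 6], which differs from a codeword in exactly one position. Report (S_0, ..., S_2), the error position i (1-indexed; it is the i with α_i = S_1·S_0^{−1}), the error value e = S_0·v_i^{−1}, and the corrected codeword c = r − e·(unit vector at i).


S = (5, 1, 9), error at position 1, error magnitude e = 4, c = [1, 5, 8, 0, 6].

Step 1: column multipliers v_i = (∏_{j≠i}(α_i − α_j))^{−1} mod 11.
  i = 1 (α = 9): (9−5)(9−2)(9−10)(9−4) = 4·7·(−1)·5 = −140 ≡ 3, so v_1 = 3^{−1} = 4 (mod 11).
  i = 2 (α = 5): (5−9)(5−2)(5−10)(5−4) = (−4)·3·(−5)·1 = 60 ≡ 5, so v_2 = 5^{−1} = 9 (mod 11).
  i = 3 (α = 2): (2−9)(2−5)(2−10)(2−4) = (−7)·(−3)·(−8)·(−2) = 336 ≡ 6, so v_3 = 6^{−1} = 2 (mod 11).
  i = 4 (α = 10): (10−9)(10−5)(10−2)(10−4) = 1·5·8·6 = 240 ≡ 9, so v_4 = 9^{−1} = 5 (mod 11).
  i = 5 (α = 4): (4−9)(4−5)(4−2)(4−10) = (−5)·(−1)·2·(−6) = −60 ≡ 6, so v_5 = 6^{−1} = 2 (mod 11).
  v = [4, 9, 2, 5, 2].
Step 2: syndromes of r = [5, 5, 8, 0, 6] (all sums mod 11).
  S_0 = Σ v_i r_i = 4·5 + 9·5 + 2·8 + 5·0 + 2·6 = 93 ≡ 5.
  S_1 = Σ v_i α_i r_i = 4·9·5 + 9·5·5 + 2·2·8 + 5·10·0 + 2·4·6 = 485 ≡ 1.
  α_i^2 mod 11 = [4, 3, 4, 1, 5].
  S_2 = Σ v_i α_i^2 r_i = 4·4·5 + 9·3·5 + 2·4·8 + 5·1·0 + 2·5·6 = 339 ≡ 9.
  S = (5, 1, 9) ≠ 0, so r is not a codeword (an error is present).
Step 3: locate the error. For a single error e at position i, S_ℓ = v_i·e·α_i^ℓ, so α_err = S_1/S_0.
  S_0^{−1} = 5^{−1} = 9 (mod 11), so α_err = 1·9 = 9 ≡ 9 = α_1. Error position i = 1.
  Consistency check: S_2/S_1 = 9·1 = 9 ≡ 9 = α_err ✓ (single-error assumption holds).
Step 4: error magnitude e = S_0/v_1 = S_0·∏_{j≠1}(α_1 − α_j) = 5·3 = 15 ≡ 4 (mod 11).
Step 5: correct position 1: c_1 = r_1 − e = 5 − 4 ≡ 1 (mod 11). Hence c = [1, 5, 8, 0, 6].
  Check: interpolating c through the α_i gives m(x) = 10 + 10·x (degree < 2) with m(α_i) = c_i for every i, so c is indeed a codeword.


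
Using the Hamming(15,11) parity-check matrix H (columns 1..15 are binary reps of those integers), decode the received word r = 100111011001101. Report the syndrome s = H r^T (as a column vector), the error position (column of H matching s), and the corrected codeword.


s = (1, 0, 0, 1)^T, error position = 9, corrected codeword c = 100111010001101

Compute s = H r^T mod 2 one row at a time:
  s_1 = 1 + 1 + 0 + 0 + 1 + 1 + 0 + 1 = 5 ≡ 1 (mod 2).
  s_2 = 1 + 1 + 1 + 0 + 1 + 1 + 0 + 1 = 6 ≡ 0 (mod 2).
  s_3 = 0 + 0 + 1 + 0 + 0 + 0 + 0 + 1 = 2 ≡ 0 (mod 2).
  s_4 = 1 + 0 + 1 + 0 + 1 + 0 + 1 + 1 = 5 ≡ 1 (mod 2).
s = (1, 0, 0, 1)^T — this equals column 9 of H (binary 1001), so error is at position 9.
Correct: flip bit 9 of r = 100111011001101 to get c = 100111010001101.


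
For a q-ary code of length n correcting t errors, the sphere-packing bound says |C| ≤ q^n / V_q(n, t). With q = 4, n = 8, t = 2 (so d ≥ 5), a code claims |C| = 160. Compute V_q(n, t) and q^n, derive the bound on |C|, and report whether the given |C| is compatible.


V_q(n, t) = 277, q^n = 65536, Hamming bound = 236, |C| = 160 ≤ bound (satisfied).

Step 1: Compute V_q(n, t) = Σ_{j=0}^2 C(n, j) (q−1)^j.
  j = 0: C(8,0)·(3)^0 = 1·1 = 1.
  j = 1: C(8,1)·(3)^1 = 8·3 = 24.
  j = 2: C(8,2)·(3)^2 = 28·9 = 252.
  V_q(n, t) = 1 + 24 + 252 = 277.
Step 2: q^n = 4^8 = 65536.
Step 3: Hamming bound ⌊q^n / V_q(n,t)⌋ = ⌊65536/277⌋ = 236.
Step 4: Compare |C| = 160 to 236: satisfied.
The claimed |C| lies below the Hamming bound.


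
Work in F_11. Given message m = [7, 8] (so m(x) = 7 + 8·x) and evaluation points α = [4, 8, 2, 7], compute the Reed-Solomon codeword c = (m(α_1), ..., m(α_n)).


c = [6, 5, 1, 8]

Message polynomial: m(x) = 7 + 8·x (mod 11).
For each evaluation point α_i, compute m(α_i) mod 11:
  α_1 = 4: Horner steps 8 → 6, so m(4) = 6.
  α_2 = 8: Horner steps 8 → 5, so m(8) = 5.
  α_3 = 2: Horner steps 8 → 1, so m(2) = 1.
  α_4 = 7: Horner steps 8 → 8, so m(7) = 8.
Codeword c = [6, 5, 1, 8] ∈ F_11^4.


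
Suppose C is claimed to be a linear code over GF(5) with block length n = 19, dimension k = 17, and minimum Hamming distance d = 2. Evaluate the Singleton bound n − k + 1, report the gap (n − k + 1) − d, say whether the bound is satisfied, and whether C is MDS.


Singleton RHS = n − k + 1 = 3, slack = 1, bound satisfied, not MDS.

Singleton bound: d ≤ n − k + 1.
Here n = 19, k = 17, so n − k + 1 = 3.
Given d = 2, check d ≤ 3: YES.
Slack = (n − k + 1) − d = 1.
The code is NOT MDS (slack = 1 > 0).
Description: the claimed parameters are [19, 17, 2]_5; such a code would be non-MDS.


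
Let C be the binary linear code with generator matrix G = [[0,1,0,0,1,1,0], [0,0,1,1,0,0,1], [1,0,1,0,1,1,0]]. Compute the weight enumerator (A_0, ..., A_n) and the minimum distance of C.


Weight distribution: A_0 = 1, A_3 = 3, A_4 = 2, A_5 = 1, A_6 = 1. Minimum distance d = 3.

Enumerate all 2^3 = 8 messages m ∈ F_2^3.
For each, compute codeword c = mG in F_2^7, then tally its weight.
  m = 000 → c = 0000000, weight = 0.
  m = 100 → c = 0100110, weight = 3.
  m = 010 → c = 0011001, weight = 3.
  m = 110 → c = 0111111, weight = 6.
  m = 001 → c = 1010110, weight = 4.
  m = 101 → c = 1110000, weight = 3.
  m = 011 → c = 1001111, weight = 5.
  m = 111 → c = 1101001, weight = 4.
Tally weights:
  weight 0: 1 codewords.
  weight 3: 3 codewords.
  weight 4: 2 codewords.
  weight 5: 1 codewords.
  weight 6: 1 codewords.
Minimum distance d = smallest w > 0 with A_w > 0 = 3.
Sanity: Σ A_w = 8 = 2^3 = 8 ✓.
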